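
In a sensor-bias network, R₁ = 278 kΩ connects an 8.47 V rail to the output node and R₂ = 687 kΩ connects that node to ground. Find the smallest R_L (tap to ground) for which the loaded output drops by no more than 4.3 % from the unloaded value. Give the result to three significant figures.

Output resistance R_th = R₁‖R₂ = (278 × 687)/965.0 = 197.9 kΩ.
The fractional drop is R_th/(R_th + R_L); requiring this ≤ 0.0430 gives R_L ≥ R_th(1/0.0430 − 1) = 197.9 × 22.26 = 4.40 MΩ.

R_L(min) ≈ 4.40 MΩ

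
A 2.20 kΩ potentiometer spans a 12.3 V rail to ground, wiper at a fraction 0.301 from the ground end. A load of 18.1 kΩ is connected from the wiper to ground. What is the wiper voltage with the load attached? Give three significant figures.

V ≈ 3.61 V

The wiper splits the pot into (1−α)R = 1538 Ω above and αR = 662.2 Ω below.
Lower section ‖ load = 638.8 Ω.
V_wiper = 12.3 × 638.8/(1538 + 638.8) = 3.61 V.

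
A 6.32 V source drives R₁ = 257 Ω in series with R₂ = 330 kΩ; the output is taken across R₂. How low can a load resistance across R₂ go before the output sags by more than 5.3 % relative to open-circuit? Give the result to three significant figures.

Output resistance R_th = R₁‖R₂ = (257 × 330000)/330300 = 256.8 Ω.
The fractional drop is R_th/(R_th + R_L); requiring this ≤ 0.0530 gives R_L ≥ R_th(1/0.0530 − 1) = 256.8 × 17.87 = 4.59 kΩ.

R_L(min) ≈ 4.59 kΩ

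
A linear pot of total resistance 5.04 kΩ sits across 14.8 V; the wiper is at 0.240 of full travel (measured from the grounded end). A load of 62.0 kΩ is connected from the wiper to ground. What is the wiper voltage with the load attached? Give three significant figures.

V ≈ 3.50 V

The wiper splits the pot into (1−α)R = 3.830 kΩ above and αR = 1.210 kΩ below.
Lower section ‖ load = 1.186 kΩ.
V_wiper = 14.8 × 1.186/(3.830 + 1.186) = 3.50 V.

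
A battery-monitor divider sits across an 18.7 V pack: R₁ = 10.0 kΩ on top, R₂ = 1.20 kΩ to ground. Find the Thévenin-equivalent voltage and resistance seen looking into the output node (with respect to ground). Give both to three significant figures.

V_th is the open-circuit tap voltage: 18.7 × 1.20/(10.0 + 1.20) = 2.00 V.
With the supply zeroed, R₁ and R₂ appear in parallel from the tap: R_th = R₁‖R₂ = (10.0 × 1.20)/11.20 = 1.07 kΩ.

V_th = 2.00 V, R_th = 1.07 kΩ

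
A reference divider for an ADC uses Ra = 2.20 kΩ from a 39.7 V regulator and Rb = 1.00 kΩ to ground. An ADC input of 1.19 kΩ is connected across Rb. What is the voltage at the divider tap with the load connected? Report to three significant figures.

The load sits in parallel with Rb: Rb‖R_L = (1.00 × 1.19) / (1.00 + 1.19) = 0.5434 kΩ.
V_out = 39.7 × 0.5434 / (2.20 + 0.5434) = 39.7 × 0.5434/2.743 = 7.86 V.

V_out ≈ 7.86 V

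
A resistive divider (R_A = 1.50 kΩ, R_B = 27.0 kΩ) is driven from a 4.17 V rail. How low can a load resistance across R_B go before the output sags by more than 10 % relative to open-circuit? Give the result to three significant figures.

R_L(min) ≈ 12.8 kΩ

Output resistance R_th = R_A‖R_B = (1.50 × 27.0)/28.50 = 1.421 kΩ.
The fractional drop is R_th/(R_th + R_L); requiring this ≤ 0.100 gives R_L ≥ R_th(1/0.100 − 1) = 1.421 × 9.000 = 12.8 kΩ.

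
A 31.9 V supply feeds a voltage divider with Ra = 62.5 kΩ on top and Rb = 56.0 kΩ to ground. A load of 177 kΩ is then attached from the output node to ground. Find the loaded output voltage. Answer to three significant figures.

V_out ≈ 12.9 V

The load sits in parallel with Rb: Rb‖R_L = (56.0 × 177) / (56.0 + 177) = 42.54 kΩ.
V_out = 31.9 × 42.54 / (62.5 + 42.54) = 31.9 × 42.54/105.0 = 12.9 V.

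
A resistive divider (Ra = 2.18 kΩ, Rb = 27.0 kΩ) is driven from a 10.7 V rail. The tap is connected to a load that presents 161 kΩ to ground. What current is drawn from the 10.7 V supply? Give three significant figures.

Rb‖R_L = 23.12 kΩ, so the source sees Ra + Rb‖R_L = 25.30 kΩ.
I = 10.7 V / 25.30 kΩ = 0.423 mA.

I ≈ 0.423 mA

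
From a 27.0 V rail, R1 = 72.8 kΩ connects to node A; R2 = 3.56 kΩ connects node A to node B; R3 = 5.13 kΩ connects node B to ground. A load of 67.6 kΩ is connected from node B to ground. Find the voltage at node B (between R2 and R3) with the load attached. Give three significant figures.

At node B, R3 is in parallel with the load: R3‖R_L = 4.768 kΩ.
Below node A the resistance is R2 + (R3‖R_L) = 8.328 kΩ, so V_A = 27.0 × 8.328/81.13 = 2.772 V.
Then V_B = V_A × (R3‖R_L)/(R2 + R3‖R_L) = 2.772 × 4.768/8.328 = 1.59 V.

V ≈ 1.59 V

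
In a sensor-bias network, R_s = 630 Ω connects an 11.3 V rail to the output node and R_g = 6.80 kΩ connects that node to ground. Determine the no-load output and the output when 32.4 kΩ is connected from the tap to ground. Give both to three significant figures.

Open-circuit: V = 11.3 × 6800/(630 + 6800) = 10.3 V.
With the load, R_g becomes R_g‖R_L = 5620 Ω, so V = 11.3 × 5620/6250 = 10.2 V.

Unloaded: 10.3 V; loaded: 10.2 V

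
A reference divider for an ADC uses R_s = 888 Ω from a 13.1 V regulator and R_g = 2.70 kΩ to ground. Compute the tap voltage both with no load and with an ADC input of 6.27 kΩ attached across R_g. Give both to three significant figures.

Unloaded: 9.86 V; loaded: 8.91 V

Open-circuit: V = 13.1 × 2700/(888 + 2700) = 9.86 V.
With the load, R_g becomes R_g‖R_L = 1887 Ω, so V = 13.1 × 1887/2775 = 8.91 V.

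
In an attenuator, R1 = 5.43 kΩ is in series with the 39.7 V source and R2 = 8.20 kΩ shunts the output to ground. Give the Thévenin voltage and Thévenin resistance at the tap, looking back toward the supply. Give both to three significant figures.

V_th = 23.9 V, R_th = 3.27 kΩ

V_th is the open-circuit tap voltage: 39.7 × 8.20/(5.43 + 8.20) = 23.9 V.
With the supply zeroed, R1 and R2 appear in parallel from the tap: R_th = R1‖R2 = (5.43 × 8.20)/13.63 = 3.27 kΩ.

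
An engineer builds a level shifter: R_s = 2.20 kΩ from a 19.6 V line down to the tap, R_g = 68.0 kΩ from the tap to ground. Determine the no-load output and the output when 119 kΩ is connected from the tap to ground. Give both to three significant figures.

Open-circuit: V = 19.6 × 68.0/(2.20 + 68.0) = 19.0 V.
With the load, R_g becomes R_g‖R_L = 43.27 kΩ, so V = 19.6 × 43.27/45.47 = 18.7 V.

Unloaded: 19.0 V; loaded: 18.7 V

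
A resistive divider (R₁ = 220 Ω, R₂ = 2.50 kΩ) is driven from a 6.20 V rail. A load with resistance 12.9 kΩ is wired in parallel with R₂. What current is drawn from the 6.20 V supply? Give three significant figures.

I ≈ 2.68 mA

R₂‖R_L = 2094 Ω, so the source sees R₁ + R₂‖R_L = 2314 Ω.
I = 6.20 V / 2314 Ω = 2.68 mA.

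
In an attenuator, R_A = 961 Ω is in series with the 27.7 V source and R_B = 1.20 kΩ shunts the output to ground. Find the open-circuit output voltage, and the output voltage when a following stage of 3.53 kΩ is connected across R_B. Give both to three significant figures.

Unloaded: 15.4 V; loaded: 13.4 V

Open-circuit: V = 27.7 × 1200/(961 + 1200) = 15.4 V.
With the load, R_B becomes R_B‖R_L = 895.6 Ω, so V = 27.7 × 895.6/1857 = 13.4 V.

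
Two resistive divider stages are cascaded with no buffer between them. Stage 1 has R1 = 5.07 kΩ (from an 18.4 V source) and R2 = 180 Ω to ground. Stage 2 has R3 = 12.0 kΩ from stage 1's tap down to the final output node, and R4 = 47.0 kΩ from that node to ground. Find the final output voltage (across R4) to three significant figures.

V_out ≈ 0.501 V

Stage 2 presents R3+R4 = 59000 Ω as a load on stage 1's tap.
Stage 1's lower leg becomes R2‖(R3+R4) = 179.5 Ω, so V_mid = 18.4 × 179.5/5249 = 0.6290 V.
Stage 2 is itself unloaded: V_out = V_mid × R4/(R3+R4) = 0.6290 × 47000/59000 = 0.501 V.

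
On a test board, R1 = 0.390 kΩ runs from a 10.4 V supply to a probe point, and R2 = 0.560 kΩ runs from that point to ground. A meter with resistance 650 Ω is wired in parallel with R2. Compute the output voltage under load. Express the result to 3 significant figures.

The load sits in parallel with R2: R2‖R_L = (560 × 650) / (560 + 650) = 300.8 Ω.
V_out = 10.4 × 300.8 / (390 + 300.8) = 10.4 × 300.8/690.8 = 4.53 V.
(Unloaded it would have been 6.13 V.)

V_out ≈ 4.53 V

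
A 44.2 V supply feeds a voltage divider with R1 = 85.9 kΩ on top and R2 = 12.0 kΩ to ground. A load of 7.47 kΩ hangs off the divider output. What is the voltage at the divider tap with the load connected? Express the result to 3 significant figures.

V_out ≈ 2.25 V

The load sits in parallel with R2: R2‖R_L = (12.0 × 7.47) / (12.0 + 7.47) = 4.604 kΩ.
V_out = 44.2 × 4.604 / (85.9 + 4.604) = 44.2 × 4.604/90.50 = 2.25 V.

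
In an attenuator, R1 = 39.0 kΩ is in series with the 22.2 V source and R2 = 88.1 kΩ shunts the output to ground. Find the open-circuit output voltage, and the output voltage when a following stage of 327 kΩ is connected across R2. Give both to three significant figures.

Unloaded: 15.4 V; loaded: 14.2 V

Open-circuit: V = 22.2 × 88.1/(39.0 + 88.1) = 15.4 V.
With the load, R2 becomes R2‖R_L = 69.40 kΩ, so V = 22.2 × 69.40/108.4 = 14.2 V.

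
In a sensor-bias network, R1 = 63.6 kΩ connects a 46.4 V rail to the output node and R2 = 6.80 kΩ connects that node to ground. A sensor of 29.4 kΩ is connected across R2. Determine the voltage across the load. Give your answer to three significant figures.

The load sits in parallel with R2: R2‖R_L = (6.80 × 29.4) / (6.80 + 29.4) = 5.523 kΩ.
V_out = 46.4 × 5.523 / (63.6 + 5.523) = 46.4 × 5.523/69.12 = 3.71 V.
(Unloaded it would have been 4.48 V.)

V_out ≈ 3.71 V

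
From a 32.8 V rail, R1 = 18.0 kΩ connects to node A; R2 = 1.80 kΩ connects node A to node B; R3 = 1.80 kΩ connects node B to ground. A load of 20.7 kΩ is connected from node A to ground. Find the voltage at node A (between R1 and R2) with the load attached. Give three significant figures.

Below node A the series string R2+R3 = 3.600 kΩ sits in parallel with the 20.7 kΩ load: 3.067 kΩ.
V_A = 32.8 × 3.067/(18.0 + 3.067) = 4.77 V.

V ≈ 4.77 V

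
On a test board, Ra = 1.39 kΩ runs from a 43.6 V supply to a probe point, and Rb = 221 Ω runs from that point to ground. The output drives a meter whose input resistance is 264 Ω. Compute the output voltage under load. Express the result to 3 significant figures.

V_out ≈ 3.47 V

The load sits in parallel with Rb: Rb‖R_L = (221 × 264) / (221 + 264) = 120.3 Ω.
V_out = 43.6 × 120.3 / (1390 + 120.3) = 43.6 × 120.3/1510 = 3.47 V.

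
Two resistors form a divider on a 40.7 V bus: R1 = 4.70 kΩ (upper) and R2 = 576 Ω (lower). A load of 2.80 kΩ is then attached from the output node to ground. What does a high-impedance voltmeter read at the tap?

V_out ≈ 3.76 V

The load sits in parallel with R2: R2‖R_L = (576 × 2800) / (576 + 2800) = 477.7 Ω.
V_out = 40.7 × 477.7 / (4700 + 477.7) = 40.7 × 477.7/5178 = 3.76 V.
(Unloaded it would have been 4.44 V.)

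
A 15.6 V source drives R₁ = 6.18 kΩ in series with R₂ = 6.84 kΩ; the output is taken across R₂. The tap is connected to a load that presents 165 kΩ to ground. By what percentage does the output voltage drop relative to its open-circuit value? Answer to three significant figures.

The divider's output (Thévenin) resistance is R₁‖R₂ = 3.247 kΩ.
Fractional drop under load = R_th/(R_th + R_L) = 3.247 / (3.247 + 165) = 0.01930.
So the output falls by 1.93 %.

1.93 %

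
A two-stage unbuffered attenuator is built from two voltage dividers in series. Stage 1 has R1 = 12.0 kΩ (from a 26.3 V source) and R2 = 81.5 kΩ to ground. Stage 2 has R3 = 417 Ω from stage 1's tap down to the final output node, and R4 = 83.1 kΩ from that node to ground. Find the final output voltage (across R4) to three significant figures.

Stage 2 presents R3+R4 = 83520 Ω as a load on stage 1's tap.
Stage 1's lower leg becomes R2‖(R3+R4) = 41250 Ω, so V_mid = 26.3 × 41250/53250 = 20.37 V.
Stage 2 is itself unloaded: V_out = V_mid × R4/(R3+R4) = 20.37 × 83100/83520 = 20.3 V.

V_out ≈ 20.3 V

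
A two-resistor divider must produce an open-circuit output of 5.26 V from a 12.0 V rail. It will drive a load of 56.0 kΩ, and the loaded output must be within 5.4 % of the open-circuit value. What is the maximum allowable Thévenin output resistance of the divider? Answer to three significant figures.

R_th ≤ 3.20 kΩ

Loading drop = R_th/(R_th + R_L) ≤ 0.0540, so R_th ≤ R_L · ε/(1−ε) = 56.0 kΩ × 0.0540/0.9460 = 3.20 kΩ.
(Any R1, R2 with R2/(R1+R2) = 0.438 and R1‖R2 ≤ 3.20 kΩ will meet the spec.)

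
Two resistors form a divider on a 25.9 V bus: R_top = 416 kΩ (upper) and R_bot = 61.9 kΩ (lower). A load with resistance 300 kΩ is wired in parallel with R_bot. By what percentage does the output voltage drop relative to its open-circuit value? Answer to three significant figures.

15.2 %

The divider's output (Thévenin) resistance is R_top‖R_bot = 53.88 kΩ.
Fractional drop under load = R_th/(R_th + R_L) = 53.88 / (53.88 + 300) = 0.1523.
So the output falls by 15.2 %.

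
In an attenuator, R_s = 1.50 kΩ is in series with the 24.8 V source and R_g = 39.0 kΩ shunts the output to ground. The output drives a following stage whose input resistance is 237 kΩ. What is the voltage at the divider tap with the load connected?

V_out ≈ 23.7 V

The load sits in parallel with R_g: R_g‖R_L = (39.0 × 237) / (39.0 + 237) = 33.49 kΩ.
V_out = 24.8 × 33.49 / (1.50 + 33.49) = 24.8 × 33.49/34.99 = 23.7 V.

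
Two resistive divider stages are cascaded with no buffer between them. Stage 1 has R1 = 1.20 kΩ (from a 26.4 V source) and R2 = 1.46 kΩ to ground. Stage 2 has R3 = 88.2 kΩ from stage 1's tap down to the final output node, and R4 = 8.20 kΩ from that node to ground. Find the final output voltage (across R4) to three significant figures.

V_out ≈ 1.22 V

Stage 2 presents R3+R4 = 96.40 kΩ as a load on stage 1's tap.
Stage 1's lower leg becomes R2‖(R3+R4) = 1.438 kΩ, so V_mid = 26.4 × 1.438/2.638 = 14.39 V.
Stage 2 is itself unloaded: V_out = V_mid × R4/(R3+R4) = 14.39 × 8.20/96.40 = 1.22 V.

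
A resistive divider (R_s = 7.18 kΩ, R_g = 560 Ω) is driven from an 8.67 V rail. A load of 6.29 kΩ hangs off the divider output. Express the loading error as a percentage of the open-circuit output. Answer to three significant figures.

The divider's output (Thévenin) resistance is R_s‖R_g = 519.5 Ω.
Fractional drop under load = R_th/(R_th + R_L) = 519.5 / (519.5 + 6290) = 0.07629.
So the output falls by 7.63 %.

7.63 %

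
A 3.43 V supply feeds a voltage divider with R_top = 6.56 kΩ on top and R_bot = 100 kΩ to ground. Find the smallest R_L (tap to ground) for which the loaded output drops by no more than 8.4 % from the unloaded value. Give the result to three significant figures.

Output resistance R_th = R_top‖R_bot = (6.56 × 100)/106.6 = 6.156 kΩ.
The fractional drop is R_th/(R_th + R_L); requiring this ≤ 0.0840 gives R_L ≥ R_th(1/0.0840 − 1) = 6.156 × 10.90 = 67.1 kΩ.

R_L(min) ≈ 67.1 kΩ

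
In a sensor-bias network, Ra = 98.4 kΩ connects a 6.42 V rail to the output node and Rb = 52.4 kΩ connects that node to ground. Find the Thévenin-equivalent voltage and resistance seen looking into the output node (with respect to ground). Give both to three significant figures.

V_th is the open-circuit tap voltage: 6.42 × 52.4/(98.4 + 52.4) = 2.23 V.
With the supply zeroed, Ra and Rb appear in parallel from the tap: R_th = Ra‖Rb = (98.4 × 52.4)/150.8 = 34.2 kΩ.

V_th = 2.23 V, R_th = 34.2 kΩ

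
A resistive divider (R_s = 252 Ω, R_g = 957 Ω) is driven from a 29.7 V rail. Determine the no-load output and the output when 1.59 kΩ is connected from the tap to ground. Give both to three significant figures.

Open-circuit: V = 29.7 × 957/(252 + 957) = 23.5 V.
With the load, R_g becomes R_g‖R_L = 597.4 Ω, so V = 29.7 × 597.4/849.4 = 20.9 V.

Unloaded: 23.5 V; loaded: 20.9 V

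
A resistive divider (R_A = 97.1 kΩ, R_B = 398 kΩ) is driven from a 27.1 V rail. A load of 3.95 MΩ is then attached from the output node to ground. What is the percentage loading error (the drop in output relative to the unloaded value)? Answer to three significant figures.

1.94 %

The divider's output (Thévenin) resistance is R_A‖R_B = 78.06 kΩ.
Fractional drop under load = R_th/(R_th + R_L) = 78.06 / (78.06 + 3950) = 0.01938.
So the output falls by 1.94 %.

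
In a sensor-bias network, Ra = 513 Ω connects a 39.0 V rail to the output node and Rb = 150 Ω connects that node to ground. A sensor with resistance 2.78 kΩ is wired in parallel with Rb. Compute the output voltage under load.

The load sits in parallel with Rb: Rb‖R_L = (150 × 2780) / (150 + 2780) = 142.3 Ω.
V_out = 39.0 × 142.3 / (513 + 142.3) = 39.0 × 142.3/655.3 = 8.47 V.
(Unloaded it would have been 8.82 V.)

V_out ≈ 8.47 V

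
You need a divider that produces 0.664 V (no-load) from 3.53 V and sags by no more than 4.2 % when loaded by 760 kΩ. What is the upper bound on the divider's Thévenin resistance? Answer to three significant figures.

Loading drop = R_th/(R_th + R_L) ≤ 0.0420, so R_th ≤ R_L · ε/(1−ε) = 760 kΩ × 0.0420/0.9580 = 33.3 kΩ.

R_th ≤ 33.3 kΩ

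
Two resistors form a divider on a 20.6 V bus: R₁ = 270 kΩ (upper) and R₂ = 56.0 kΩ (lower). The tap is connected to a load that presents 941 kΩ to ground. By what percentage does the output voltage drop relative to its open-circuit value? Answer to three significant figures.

4.70 %

The divider's output (Thévenin) resistance is R₁‖R₂ = 46.38 kΩ.
Fractional drop under load = R_th/(R_th + R_L) = 46.38 / (46.38 + 941) = 0.04697.
So the output falls by 4.70 %.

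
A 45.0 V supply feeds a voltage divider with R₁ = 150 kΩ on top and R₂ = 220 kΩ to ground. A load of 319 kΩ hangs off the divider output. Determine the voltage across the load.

The load sits in parallel with R₂: R₂‖R_L = (220 × 319) / (220 + 319) = 130.2 kΩ.
V_out = 45.0 × 130.2 / (150 + 130.2) = 45.0 × 130.2/280.2 = 20.9 V.

V_out ≈ 20.9 V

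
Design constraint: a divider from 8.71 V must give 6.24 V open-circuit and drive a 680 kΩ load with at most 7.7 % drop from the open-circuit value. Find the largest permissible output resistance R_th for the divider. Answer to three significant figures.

R_th ≤ 56.7 kΩ

Loading drop = R_th/(R_th + R_L) ≤ 0.0770, so R_th ≤ R_L · ε/(1−ε) = 680 kΩ × 0.0770/0.9230 = 56.7 kΩ.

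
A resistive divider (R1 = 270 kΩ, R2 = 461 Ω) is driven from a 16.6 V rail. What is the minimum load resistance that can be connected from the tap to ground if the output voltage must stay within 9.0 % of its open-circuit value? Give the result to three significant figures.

R_L(min) ≈ 4.65 kΩ

Output resistance R_th = R1‖R2 = (270000 × 461)/270500 = 460.2 Ω.
The fractional drop is R_th/(R_th + R_L); requiring this ≤ 0.0900 gives R_L ≥ R_th(1/0.0900 − 1) = 460.2 × 10.11 = 4.65 kΩ.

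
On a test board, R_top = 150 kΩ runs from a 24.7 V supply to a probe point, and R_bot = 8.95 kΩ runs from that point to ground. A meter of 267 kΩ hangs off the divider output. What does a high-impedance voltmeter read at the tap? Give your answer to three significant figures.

The load sits in parallel with R_bot: R_bot‖R_L = (8.95 × 267) / (8.95 + 267) = 8.660 kΩ.
V_out = 24.7 × 8.660 / (150 + 8.660) = 24.7 × 8.660/158.7 = 1.35 V.

V_out ≈ 1.35 V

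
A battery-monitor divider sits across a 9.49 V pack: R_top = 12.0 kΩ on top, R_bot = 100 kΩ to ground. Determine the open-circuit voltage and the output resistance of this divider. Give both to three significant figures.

V_th = 8.47 V, R_th = 10.7 kΩ

V_th is the open-circuit tap voltage: 9.49 × 100/(12.0 + 100) = 8.47 V.
With the supply zeroed, R_top and R_bot appear in parallel from the tap: R_th = R_top‖R_bot = (12.0 × 100)/112.0 = 10.7 kΩ.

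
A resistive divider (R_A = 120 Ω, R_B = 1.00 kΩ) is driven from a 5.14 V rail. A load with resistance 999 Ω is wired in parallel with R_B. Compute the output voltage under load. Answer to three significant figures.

The load sits in parallel with R_B: R_B‖R_L = (1000 × 999) / (1000 + 999) = 499.7 Ω.
V_out = 5.14 × 499.7 / (120 + 499.7) = 5.14 × 499.7/619.7 = 4.14 V.

V_out ≈ 4.14 V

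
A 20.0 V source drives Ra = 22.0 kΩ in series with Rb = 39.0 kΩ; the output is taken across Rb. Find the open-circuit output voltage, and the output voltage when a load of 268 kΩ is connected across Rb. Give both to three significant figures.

Unloaded: 12.8 V; loaded: 12.1 V

Open-circuit: V = 20.0 × 39.0/(22.0 + 39.0) = 12.8 V.
With the load, Rb becomes Rb‖R_L = 34.05 kΩ, so V = 20.0 × 34.05/56.05 = 12.1 V.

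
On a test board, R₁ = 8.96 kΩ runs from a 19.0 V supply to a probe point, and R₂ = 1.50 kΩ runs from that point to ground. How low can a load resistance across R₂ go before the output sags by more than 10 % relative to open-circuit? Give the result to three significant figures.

R_L(min) ≈ 11.6 kΩ

Output resistance R_th = R₁‖R₂ = (8.96 × 1.50)/10.46 = 1.285 kΩ.
The fractional drop is R_th/(R_th + R_L); requiring this ≤ 0.100 gives R_L ≥ R_th(1/0.100 − 1) = 1.285 × 9.000 = 11.6 kΩ.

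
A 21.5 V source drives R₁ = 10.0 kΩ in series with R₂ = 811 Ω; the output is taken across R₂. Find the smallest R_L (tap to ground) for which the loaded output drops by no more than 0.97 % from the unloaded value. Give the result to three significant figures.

R_L(min) ≈ 76.6 kΩ

Output resistance R_th = R₁‖R₂ = (10000 × 811)/10810 = 750.2 Ω.
The fractional drop is R_th/(R_th + R_L); requiring this ≤ 0.00970 gives R_L ≥ R_th(1/0.00970 − 1) = 750.2 × 102.1 = 76.6 kΩ.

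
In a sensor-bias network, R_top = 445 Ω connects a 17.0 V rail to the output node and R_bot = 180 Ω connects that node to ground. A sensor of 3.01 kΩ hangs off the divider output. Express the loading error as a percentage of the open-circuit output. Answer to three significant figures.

4.08 %

The divider's output (Thévenin) resistance is R_top‖R_bot = 128.2 Ω.
Fractional drop under load = R_th/(R_th + R_L) = 128.2 / (128.2 + 3010) = 0.04084.
So the output falls by 4.08 %.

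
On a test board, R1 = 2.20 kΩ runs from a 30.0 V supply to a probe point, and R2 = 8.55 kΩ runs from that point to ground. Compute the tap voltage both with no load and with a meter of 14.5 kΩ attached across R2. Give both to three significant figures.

Open-circuit: V = 30.0 × 8.55/(2.20 + 8.55) = 23.9 V.
With the load, R2 becomes R2‖R_L = 5.379 kΩ, so V = 30.0 × 5.379/7.579 = 21.3 V.

Unloaded: 23.9 V; loaded: 21.3 V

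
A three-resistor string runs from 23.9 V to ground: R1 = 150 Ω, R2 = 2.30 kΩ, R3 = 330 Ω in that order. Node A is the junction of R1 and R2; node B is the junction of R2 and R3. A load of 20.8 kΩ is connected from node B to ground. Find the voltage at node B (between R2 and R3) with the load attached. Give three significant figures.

At node B, R3 is in parallel with the load: R3‖R_L = 324.8 Ω.
Below node A the resistance is R2 + (R3‖R_L) = 2625 Ω, so V_A = 23.9 × 2625/2775 = 22.61 V.
Then V_B = V_A × (R3‖R_L)/(R2 + R3‖R_L) = 22.61 × 324.8/2625 = 2.80 V.

V ≈ 2.80 V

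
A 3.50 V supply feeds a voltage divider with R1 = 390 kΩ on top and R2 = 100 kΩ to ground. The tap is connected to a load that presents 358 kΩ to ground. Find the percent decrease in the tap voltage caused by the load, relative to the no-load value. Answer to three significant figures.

The divider's output (Thévenin) resistance is R1‖R2 = 79.59 kΩ.
Fractional drop under load = R_th/(R_th + R_L) = 79.59 / (79.59 + 358) = 0.1819.
So the output falls by 18.2 %.

18.2 %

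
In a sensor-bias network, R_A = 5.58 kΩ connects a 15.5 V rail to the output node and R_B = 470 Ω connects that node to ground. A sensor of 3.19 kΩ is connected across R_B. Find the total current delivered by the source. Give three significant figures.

I ≈ 2.59 mA

R_B‖R_L = 409.6 Ω, so the source sees R_A + R_B‖R_L = 5990 Ω.
I = 15.5 V / 5990 Ω = 2.59 mA.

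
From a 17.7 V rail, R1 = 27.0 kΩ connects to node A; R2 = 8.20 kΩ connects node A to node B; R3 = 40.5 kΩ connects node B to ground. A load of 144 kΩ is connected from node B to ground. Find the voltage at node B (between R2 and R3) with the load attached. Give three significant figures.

V ≈ 8.37 V

At node B, R3 is in parallel with the load: R3‖R_L = 31.61 kΩ.
Below node A the resistance is R2 + (R3‖R_L) = 39.81 kΩ, so V_A = 17.7 × 39.81/66.81 = 10.55 V.
Then V_B = V_A × (R3‖R_L)/(R2 + R3‖R_L) = 10.55 × 31.61/39.81 = 8.37 V.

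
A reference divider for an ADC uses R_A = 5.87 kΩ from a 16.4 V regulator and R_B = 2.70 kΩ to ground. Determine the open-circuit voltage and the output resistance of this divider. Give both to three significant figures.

V_th is the open-circuit tap voltage: 16.4 × 2.70/(5.87 + 2.70) = 5.17 V.
With the supply zeroed, R_A and R_B appear in parallel from the tap: R_th = R_A‖R_B = (5.87 × 2.70)/8.570 = 1.85 kΩ.

V_th = 5.17 V, R_th = 1.85 kΩ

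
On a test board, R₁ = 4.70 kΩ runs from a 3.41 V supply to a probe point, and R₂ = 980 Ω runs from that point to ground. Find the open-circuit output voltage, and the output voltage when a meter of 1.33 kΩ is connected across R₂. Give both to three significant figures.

Open-circuit: V = 3.41 × 980/(4700 + 980) = 0.588 V.
With the load, R₂ becomes R₂‖R_L = 564.2 Ω, so V = 3.41 × 564.2/5264 = 0.365 V.

Unloaded: 0.588 V; loaded: 0.365 V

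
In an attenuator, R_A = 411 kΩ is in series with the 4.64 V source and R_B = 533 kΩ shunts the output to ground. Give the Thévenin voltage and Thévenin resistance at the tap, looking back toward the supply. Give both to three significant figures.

V_th is the open-circuit tap voltage: 4.64 × 533/(411 + 533) = 2.62 V.
With the supply zeroed, R_A and R_B appear in parallel from the tap: R_th = R_A‖R_B = (411 × 533)/944.0 = 232 kΩ.

V_th = 2.62 V, R_th = 232 kΩ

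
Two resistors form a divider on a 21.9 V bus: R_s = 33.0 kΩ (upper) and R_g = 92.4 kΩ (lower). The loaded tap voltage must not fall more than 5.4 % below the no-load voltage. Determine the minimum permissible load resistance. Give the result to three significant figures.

Output resistance R_th = R_s‖R_g = (33.0 × 92.4)/125.4 = 24.32 kΩ.
The fractional drop is R_th/(R_th + R_L); requiring this ≤ 0.0540 gives R_L ≥ R_th(1/0.0540 − 1) = 24.32 × 17.52 = 426 kΩ.

R_L(min) ≈ 426 kΩ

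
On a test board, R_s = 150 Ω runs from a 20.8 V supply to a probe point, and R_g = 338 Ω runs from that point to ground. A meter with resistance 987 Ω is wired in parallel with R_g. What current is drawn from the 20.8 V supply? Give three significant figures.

I ≈ 51.8 mA

R_g‖R_L = 251.8 Ω, so the source sees R_s + R_g‖R_L = 401.8 Ω.
I = 20.8 V / 401.8 Ω = 51.8 mA.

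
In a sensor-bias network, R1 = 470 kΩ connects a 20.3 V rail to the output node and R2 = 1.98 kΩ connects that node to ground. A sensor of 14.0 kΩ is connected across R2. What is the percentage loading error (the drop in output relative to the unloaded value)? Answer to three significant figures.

12.3 %

Unloaded V = 20.3 × 1.98/472.0 = 0.085160 V.
Loaded: R2‖R_L = 1.735 kΩ, giving V = 20.3 × 1.735/471.7 = 0.074647 V.
Drop = (0.085160 − 0.074647) / 0.085160 = 12.3 %.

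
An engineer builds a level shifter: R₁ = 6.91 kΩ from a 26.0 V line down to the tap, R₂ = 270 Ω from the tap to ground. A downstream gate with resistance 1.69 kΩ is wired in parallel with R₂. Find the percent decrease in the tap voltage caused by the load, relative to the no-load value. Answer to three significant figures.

The divider's output (Thévenin) resistance is R₁‖R₂ = 259.8 Ω.
Fractional drop under load = R_th/(R_th + R_L) = 259.8 / (259.8 + 1690) = 0.1333.
So the output falls by 13.3 %.

13.3 %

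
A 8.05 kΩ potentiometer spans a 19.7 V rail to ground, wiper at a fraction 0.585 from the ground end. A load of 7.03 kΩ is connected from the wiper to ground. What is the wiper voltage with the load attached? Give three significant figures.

The wiper splits the pot into (1−α)R = 3.341 kΩ above and αR = 4.709 kΩ below.
Lower section ‖ load = 2.820 kΩ.
V_wiper = 19.7 × 2.820/(3.341 + 2.820) = 9.02 V.

V ≈ 9.02 V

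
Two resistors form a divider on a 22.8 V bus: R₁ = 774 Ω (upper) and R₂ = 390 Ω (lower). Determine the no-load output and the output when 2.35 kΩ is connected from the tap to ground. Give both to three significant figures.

Open-circuit: V = 22.8 × 390/(774 + 390) = 7.64 V.
With the load, R₂ becomes R₂‖R_L = 334.5 Ω, so V = 22.8 × 334.5/1108 = 6.88 V.

Unloaded: 7.64 V; loaded: 6.88 V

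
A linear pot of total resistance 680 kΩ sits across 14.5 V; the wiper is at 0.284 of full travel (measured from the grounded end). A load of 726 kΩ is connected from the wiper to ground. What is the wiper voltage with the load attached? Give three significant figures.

The wiper splits the pot into (1−α)R = 486.9 kΩ above and αR = 193.1 kΩ below.
Lower section ‖ load = 152.5 kΩ.
V_wiper = 14.5 × 152.5/(486.9 + 152.5) = 3.46 V.

V ≈ 3.46 V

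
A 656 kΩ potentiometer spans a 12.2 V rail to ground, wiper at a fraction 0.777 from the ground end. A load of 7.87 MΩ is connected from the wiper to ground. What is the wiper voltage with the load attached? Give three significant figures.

V ≈ 9.34 V

The wiper splits the pot into (1−α)R = 146.3 kΩ above and αR = 509.7 kΩ below.
Lower section ‖ load = 478.7 kΩ.
V_wiper = 12.2 × 478.7/(146.3 + 478.7) = 9.34 V.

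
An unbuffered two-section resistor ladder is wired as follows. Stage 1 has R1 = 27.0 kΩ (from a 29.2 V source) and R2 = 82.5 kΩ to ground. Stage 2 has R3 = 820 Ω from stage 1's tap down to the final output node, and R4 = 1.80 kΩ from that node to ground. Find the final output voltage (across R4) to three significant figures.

Stage 2 presents R3+R4 = 2620 Ω as a load on stage 1's tap.
Stage 1's lower leg becomes R2‖(R3+R4) = 2539 Ω, so V_mid = 29.2 × 2539/29540 = 2.510 V.
Stage 2 is itself unloaded: V_out = V_mid × R4/(R3+R4) = 2.510 × 1800/2620 = 1.72 V.

V_out ≈ 1.72 V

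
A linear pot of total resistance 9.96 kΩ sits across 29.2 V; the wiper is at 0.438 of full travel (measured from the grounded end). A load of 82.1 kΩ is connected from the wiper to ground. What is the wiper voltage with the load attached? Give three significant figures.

The wiper splits the pot into (1−α)R = 5.598 kΩ above and αR = 4.362 kΩ below.
Lower section ‖ load = 4.142 kΩ.
V_wiper = 29.2 × 4.142/(5.598 + 4.142) = 12.4 V.

V ≈ 12.4 V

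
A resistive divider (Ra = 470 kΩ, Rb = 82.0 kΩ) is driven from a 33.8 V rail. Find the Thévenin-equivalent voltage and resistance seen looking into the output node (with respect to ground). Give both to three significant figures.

V_th = 5.02 V, R_th = 69.8 kΩ

V_th is the open-circuit tap voltage: 33.8 × 82.0/(470 + 82.0) = 5.02 V.
With the supply zeroed, Ra and Rb appear in parallel from the tap: R_th = Ra‖Rb = (470 × 82.0)/552.0 = 69.8 kΩ.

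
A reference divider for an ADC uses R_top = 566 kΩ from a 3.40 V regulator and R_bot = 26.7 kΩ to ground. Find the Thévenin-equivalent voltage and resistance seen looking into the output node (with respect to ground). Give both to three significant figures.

V_th is the open-circuit tap voltage: 3.40 × 26.7/(566 + 26.7) = 0.153 V.
With the supply zeroed, R_top and R_bot appear in parallel from the tap: R_th = R_top‖R_bot = (566 × 26.7)/592.7 = 25.5 kΩ.

V_th = 0.153 V, R_th = 25.5 kΩ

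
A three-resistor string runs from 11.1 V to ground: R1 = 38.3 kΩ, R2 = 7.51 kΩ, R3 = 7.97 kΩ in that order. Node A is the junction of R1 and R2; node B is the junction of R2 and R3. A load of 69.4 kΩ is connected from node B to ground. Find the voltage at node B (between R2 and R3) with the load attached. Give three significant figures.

V ≈ 1.50 V

At node B, R3 is in parallel with the load: R3‖R_L = 7.149 kΩ.
Below node A the resistance is R2 + (R3‖R_L) = 14.66 kΩ, so V_A = 11.1 × 14.66/52.96 = 3.072 V.
Then V_B = V_A × (R3‖R_L)/(R2 + R3‖R_L) = 3.072 × 7.149/14.66 = 1.50 V.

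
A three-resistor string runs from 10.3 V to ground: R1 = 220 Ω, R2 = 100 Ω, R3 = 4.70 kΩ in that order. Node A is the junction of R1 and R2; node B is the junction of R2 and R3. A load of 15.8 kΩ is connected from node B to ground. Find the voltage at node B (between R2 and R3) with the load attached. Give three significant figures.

V ≈ 9.46 V

At node B, R3 is in parallel with the load: R3‖R_L = 3622 Ω.
Below node A the resistance is R2 + (R3‖R_L) = 3722 Ω, so V_A = 10.3 × 3722/3942 = 9.725 V.
Then V_B = V_A × (R3‖R_L)/(R2 + R3‖R_L) = 9.725 × 3622/3722 = 9.46 V.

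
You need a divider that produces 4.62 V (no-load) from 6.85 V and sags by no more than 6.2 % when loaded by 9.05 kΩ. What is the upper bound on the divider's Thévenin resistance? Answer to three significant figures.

Loading drop = R_th/(R_th + R_L) ≤ 0.0620, so R_th ≤ R_L · ε/(1−ε) = 9.05 kΩ × 0.0620/0.9380 = 598 Ω.
(Any R1, R2 with R2/(R1+R2) = 0.674 and R1‖R2 ≤ 598 Ω will meet the spec.)

R_th ≤ 598 Ω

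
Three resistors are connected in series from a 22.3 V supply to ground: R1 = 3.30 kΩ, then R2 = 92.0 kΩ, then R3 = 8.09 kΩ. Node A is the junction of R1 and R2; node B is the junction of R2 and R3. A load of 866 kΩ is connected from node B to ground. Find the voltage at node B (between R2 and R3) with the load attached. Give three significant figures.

V ≈ 1.73 V

At node B, R3 is in parallel with the load: R3‖R_L = 8.015 kΩ.
Below node A the resistance is R2 + (R3‖R_L) = 100.0 kΩ, so V_A = 22.3 × 100.0/103.3 = 21.59 V.
Then V_B = V_A × (R3‖R_L)/(R2 + R3‖R_L) = 21.59 × 8.015/100.0 = 1.73 V.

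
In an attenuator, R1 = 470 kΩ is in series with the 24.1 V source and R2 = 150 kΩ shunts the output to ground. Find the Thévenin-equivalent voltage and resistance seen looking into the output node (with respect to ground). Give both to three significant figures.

V_th = 5.83 V, R_th = 114 kΩ

V_th is the open-circuit tap voltage: 24.1 × 150/(470 + 150) = 5.83 V.
With the supply zeroed, R1 and R2 appear in parallel from the tap: R_th = R1‖R2 = (470 × 150)/620.0 = 114 kΩ.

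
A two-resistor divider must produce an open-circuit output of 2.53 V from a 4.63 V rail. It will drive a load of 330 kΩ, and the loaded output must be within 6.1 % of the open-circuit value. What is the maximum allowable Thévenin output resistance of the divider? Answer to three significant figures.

Loading drop = R_th/(R_th + R_L) ≤ 0.0610, so R_th ≤ R_L · ε/(1−ε) = 330 kΩ × 0.0610/0.9390 = 21.4 kΩ.
(Any R1, R2 with R2/(R1+R2) = 0.546 and R1‖R2 ≤ 21.4 kΩ will meet the spec.)

R_th ≤ 21.4 kΩ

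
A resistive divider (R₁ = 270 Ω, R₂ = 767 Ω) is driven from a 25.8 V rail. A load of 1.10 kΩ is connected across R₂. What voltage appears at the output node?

V_out ≈ 16.2 V

The load sits in parallel with R₂: R₂‖R_L = (767 × 1100) / (767 + 1100) = 451.9 Ω.
V_out = 25.8 × 451.9 / (270 + 451.9) = 25.8 × 451.9/721.9 = 16.2 V.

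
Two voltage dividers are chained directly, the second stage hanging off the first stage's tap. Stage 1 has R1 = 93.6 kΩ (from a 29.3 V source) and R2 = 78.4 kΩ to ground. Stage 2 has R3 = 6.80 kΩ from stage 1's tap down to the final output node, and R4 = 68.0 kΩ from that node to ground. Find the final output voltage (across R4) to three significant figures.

V_out ≈ 7.73 V

Stage 2 presents R3+R4 = 74.80 kΩ as a load on stage 1's tap.
Stage 1's lower leg becomes R2‖(R3+R4) = 38.28 kΩ, so V_mid = 29.3 × 38.28/131.9 = 8.505 V.
Stage 2 is itself unloaded: V_out = V_mid × R4/(R3+R4) = 8.505 × 68.0/74.80 = 7.73 V.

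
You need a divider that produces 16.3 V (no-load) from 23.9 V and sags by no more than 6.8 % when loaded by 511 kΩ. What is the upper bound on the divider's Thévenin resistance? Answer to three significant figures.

Loading drop = R_th/(R_th + R_L) ≤ 0.0680, so R_th ≤ R_L · ε/(1−ε) = 511 kΩ × 0.0680/0.9320 = 37.3 kΩ.
(Any R1, R2 with R2/(R1+R2) = 0.682 and R1‖R2 ≤ 37.3 kΩ will meet the spec.)

R_th ≤ 37.3 kΩ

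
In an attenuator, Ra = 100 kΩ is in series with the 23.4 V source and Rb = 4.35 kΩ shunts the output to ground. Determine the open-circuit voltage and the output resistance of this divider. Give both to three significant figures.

V_th = 0.975 V, R_th = 4.17 kΩ

V_th is the open-circuit tap voltage: 23.4 × 4.35/(100 + 4.35) = 0.975 V.
With the supply zeroed, Ra and Rb appear in parallel from the tap: R_th = Ra‖Rb = (100 × 4.35)/104.3 = 4.17 kΩ.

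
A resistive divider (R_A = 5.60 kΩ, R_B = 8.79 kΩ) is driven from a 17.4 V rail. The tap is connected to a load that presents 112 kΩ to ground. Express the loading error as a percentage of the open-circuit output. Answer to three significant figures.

The divider's output (Thévenin) resistance is R_A‖R_B = 3.421 kΩ.
Fractional drop under load = R_th/(R_th + R_L) = 3.421 / (3.421 + 112) = 0.02964.
So the output falls by 2.96 %.

2.96 %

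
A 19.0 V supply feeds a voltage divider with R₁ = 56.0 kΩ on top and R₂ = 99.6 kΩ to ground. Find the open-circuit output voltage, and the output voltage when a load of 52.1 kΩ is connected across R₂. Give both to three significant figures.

Unloaded: 12.2 V; loaded: 7.20 V

Open-circuit: V = 19.0 × 99.6/(56.0 + 99.6) = 12.2 V.
With the load, R₂ becomes R₂‖R_L = 34.21 kΩ, so V = 19.0 × 34.21/90.21 = 7.20 V.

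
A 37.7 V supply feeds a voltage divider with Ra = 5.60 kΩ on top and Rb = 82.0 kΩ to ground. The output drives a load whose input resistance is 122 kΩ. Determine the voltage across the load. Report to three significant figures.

V_out ≈ 33.8 V

The load sits in parallel with Rb: Rb‖R_L = (82.0 × 122) / (82.0 + 122) = 49.04 kΩ.
V_out = 37.7 × 49.04 / (5.60 + 49.04) = 37.7 × 49.04/54.64 = 33.8 V.
(Unloaded it would have been 35.3 V.)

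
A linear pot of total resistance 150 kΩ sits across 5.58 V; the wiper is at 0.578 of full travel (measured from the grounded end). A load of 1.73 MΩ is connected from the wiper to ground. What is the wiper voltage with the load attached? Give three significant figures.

V ≈ 3.16 V

The wiper splits the pot into (1−α)R = 63.30 kΩ above and αR = 86.70 kΩ below.
Lower section ‖ load = 82.56 kΩ.
V_wiper = 5.58 × 82.56/(63.30 + 82.56) = 3.16 V.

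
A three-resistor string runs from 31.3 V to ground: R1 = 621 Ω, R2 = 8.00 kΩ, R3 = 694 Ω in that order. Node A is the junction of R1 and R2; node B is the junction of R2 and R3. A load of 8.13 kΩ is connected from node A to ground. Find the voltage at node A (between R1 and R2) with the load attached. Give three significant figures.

V ≈ 27.3 V

Below node A the series string R2+R3 = 8694 Ω sits in parallel with the 8130 Ω load: 4201 Ω.
V_A = 31.3 × 4201/(621 + 4201) = 27.3 V.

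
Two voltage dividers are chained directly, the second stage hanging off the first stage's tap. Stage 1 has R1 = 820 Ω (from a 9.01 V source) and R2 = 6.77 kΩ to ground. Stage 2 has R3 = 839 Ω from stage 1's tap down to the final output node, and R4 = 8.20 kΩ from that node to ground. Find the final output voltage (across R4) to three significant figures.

Stage 2 presents R3+R4 = 9039 Ω as a load on stage 1's tap.
Stage 1's lower leg becomes R2‖(R3+R4) = 3871 Ω, so V_mid = 9.01 × 3871/4691 = 7.435 V.
Stage 2 is itself unloaded: V_out = V_mid × R4/(R3+R4) = 7.435 × 8200/9039 = 6.74 V.

V_out ≈ 6.74 V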